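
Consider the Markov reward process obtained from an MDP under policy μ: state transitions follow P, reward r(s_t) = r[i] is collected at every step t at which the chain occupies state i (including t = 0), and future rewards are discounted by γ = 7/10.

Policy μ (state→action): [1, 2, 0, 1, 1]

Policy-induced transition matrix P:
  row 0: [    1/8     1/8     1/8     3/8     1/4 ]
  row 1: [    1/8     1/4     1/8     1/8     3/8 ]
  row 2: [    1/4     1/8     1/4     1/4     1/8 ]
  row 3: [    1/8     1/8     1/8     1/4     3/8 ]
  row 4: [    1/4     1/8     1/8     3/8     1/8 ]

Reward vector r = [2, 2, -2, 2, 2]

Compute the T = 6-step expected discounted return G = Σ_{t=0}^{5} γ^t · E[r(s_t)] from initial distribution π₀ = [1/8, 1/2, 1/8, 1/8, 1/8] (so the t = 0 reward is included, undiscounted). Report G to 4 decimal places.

G = 4.2799

t=0: π = [0.1250, 0.5000, 0.1250, 0.1250, 0.1250], E[r] = 1.5000, γ^t·E[r] = 1.500000, running G = 1.500000
t=1: π = [0.1563, 0.1875, 0.1406, 0.2188, 0.2969], E[r] = 1.4375, γ^t·E[r] = 1.006250, running G = 2.506250
t=2: π = [0.1797, 0.1484, 0.1426, 0.2832, 0.2461], E[r] = 1.4297, γ^t·E[r] = 0.700547, running G = 3.206797
t=3: π = [0.1736, 0.1436, 0.1428, 0.2847, 0.2554], E[r] = 1.4287, γ^t·E[r] = 0.490048, running G = 3.696845
t=4: π = [0.1748, 0.1429, 0.1429, 0.2857, 0.2538], E[r] = 1.4286, γ^t·E[r] = 0.343004, running G = 4.039849
t=5: π = [0.1746, 0.1429, 0.1429, 0.2857, 0.2540], E[r] = 1.4286, γ^t·E[r] = 0.240100, running G = 4.279949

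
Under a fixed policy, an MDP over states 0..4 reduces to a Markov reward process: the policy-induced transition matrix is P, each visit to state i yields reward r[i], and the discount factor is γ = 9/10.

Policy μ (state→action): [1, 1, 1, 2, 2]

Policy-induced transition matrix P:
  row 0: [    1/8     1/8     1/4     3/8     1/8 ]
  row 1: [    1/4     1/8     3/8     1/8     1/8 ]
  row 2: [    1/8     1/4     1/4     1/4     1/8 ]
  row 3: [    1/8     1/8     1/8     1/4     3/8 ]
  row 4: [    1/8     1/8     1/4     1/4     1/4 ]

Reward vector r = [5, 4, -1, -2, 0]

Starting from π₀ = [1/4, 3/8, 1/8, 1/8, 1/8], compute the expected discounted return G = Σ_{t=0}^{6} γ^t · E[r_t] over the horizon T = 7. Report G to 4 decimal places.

G = 4.9926

t=0: π = [0.2500, 0.3750, 0.1250, 0.1250, 0.1250], E[r] = 2.3750, γ^t·E[r] = 2.375000, running G = 2.375000
t=1: π = [0.1719, 0.1406, 0.2813, 0.2344, 0.1719], E[r] = 0.6719, γ^t·E[r] = 0.604688, running G = 2.979688
t=2: π = [0.1426, 0.1602, 0.2383, 0.2539, 0.2051], E[r] = 0.6074, γ^t·E[r] = 0.492012, running G = 3.471699
t=3: π = [0.1450, 0.1548, 0.2383, 0.2478, 0.2141], E[r] = 0.6104, γ^t·E[r] = 0.444946, running G = 3.916646
t=4: π = [0.1443, 0.1548, 0.2384, 0.2488, 0.2137], E[r] = 0.6049, γ^t·E[r] = 0.396908, running G = 4.313553
t=5: π = [0.1443, 0.1548, 0.2383, 0.2487, 0.2139], E[r] = 0.6053, γ^t·E[r] = 0.357415, running G = 4.670968
t=6: π = [0.1443, 0.1548, 0.2383, 0.2487, 0.2139], E[r] = 0.6052, γ^t·E[r] = 0.321640, running G = 4.992608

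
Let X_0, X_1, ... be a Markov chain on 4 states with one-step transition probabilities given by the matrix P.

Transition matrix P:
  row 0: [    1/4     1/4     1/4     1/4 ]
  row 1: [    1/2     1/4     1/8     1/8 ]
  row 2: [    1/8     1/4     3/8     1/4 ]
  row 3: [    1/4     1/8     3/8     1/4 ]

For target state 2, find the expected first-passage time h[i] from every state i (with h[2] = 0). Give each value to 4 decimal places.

First-step conditioning: h[2] = 0; for i ≠ 2, h[i] = 1 + Σ_k P[i][k]·h[k].
  h[0] = 1 + 1/4·h[0] + 1/4·h[1] + 1/4·h[3]
  h[1] = 1 + 1/2·h[0] + 1/4·h[1] + 1/8·h[3]
  h[3] = 1 + 1/4·h[0] + 1/8·h[1] + 1/4·h[3]
Solving the 3×3 linear system over states ≠ 2 gives exactly h = [4, 32/7, 0, 24/7] (h[2] = 0 is the target).

h = [4.0000, 4.5714, 0.0000, 3.4286]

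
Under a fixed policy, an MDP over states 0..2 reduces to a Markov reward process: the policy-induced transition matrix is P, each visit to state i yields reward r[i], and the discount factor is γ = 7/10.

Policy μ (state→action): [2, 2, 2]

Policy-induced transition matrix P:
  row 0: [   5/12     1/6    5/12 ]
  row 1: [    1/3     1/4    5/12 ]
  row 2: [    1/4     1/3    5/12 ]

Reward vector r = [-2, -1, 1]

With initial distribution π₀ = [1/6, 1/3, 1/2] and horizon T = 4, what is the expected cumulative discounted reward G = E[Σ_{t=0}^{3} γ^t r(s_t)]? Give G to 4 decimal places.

t=0: π = [0.1667, 0.3333, 0.5000], E[r] = -0.1667, γ^t·E[r] = -0.166667, running G = -0.166667
t=1: π = [0.3056, 0.2778, 0.4167], E[r] = -0.4722, γ^t·E[r] = -0.330556, running G = -0.497222
t=2: π = [0.3241, 0.2593, 0.4167], E[r] = -0.4907, γ^t·E[r] = -0.240463, running G = -0.737685
t=3: π = [0.3256, 0.2577, 0.4167], E[r] = -0.4923, γ^t·E[r] = -0.168853, running G = -0.906539

G = -0.9065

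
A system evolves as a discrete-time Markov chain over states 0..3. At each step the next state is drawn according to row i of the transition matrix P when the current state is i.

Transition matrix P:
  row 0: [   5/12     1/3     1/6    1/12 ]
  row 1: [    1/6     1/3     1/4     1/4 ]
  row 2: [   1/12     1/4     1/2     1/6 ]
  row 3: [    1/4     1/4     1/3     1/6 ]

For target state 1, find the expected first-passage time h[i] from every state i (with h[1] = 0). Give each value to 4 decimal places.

First-step conditioning: h[1] = 0; for i ≠ 1, h[i] = 1 + Σ_k P[i][k]·h[k].
  h[0] = 1 + 5/12·h[0] + 1/6·h[2] + 1/12·h[3]
  h[2] = 1 + 1/12·h[0] + 1/2·h[2] + 1/6·h[3]
  h[3] = 1 + 1/4·h[0] + 1/3·h[2] + 1/6·h[3]
Solving the 3×3 linear system over states ≠ 1 gives exactly h = [516/155, 0, 588/155, 576/155] (h[1] = 0 is the target).

h = [3.3290, 0.0000, 3.7935, 3.7161]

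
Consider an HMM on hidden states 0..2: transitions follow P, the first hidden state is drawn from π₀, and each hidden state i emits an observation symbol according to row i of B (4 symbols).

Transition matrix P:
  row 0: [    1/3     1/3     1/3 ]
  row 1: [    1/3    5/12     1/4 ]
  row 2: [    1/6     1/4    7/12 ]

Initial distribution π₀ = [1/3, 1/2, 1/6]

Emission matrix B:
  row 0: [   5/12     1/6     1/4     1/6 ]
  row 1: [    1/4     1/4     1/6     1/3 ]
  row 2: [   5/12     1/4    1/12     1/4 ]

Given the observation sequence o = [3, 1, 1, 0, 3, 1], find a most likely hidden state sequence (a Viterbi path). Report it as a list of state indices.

t=0: δ = [5.556e-02, 1.667e-01, 4.167e-02]  (obs o_0=3)
t=1: δ = [9.259e-03, 1.736e-02, 1.042e-02]  ψ = [1, 1, 1]  (obs o_1=1)
t=2: δ = [9.645e-04, 1.808e-03, 1.519e-03]  ψ = [1, 1, 2]  (obs o_2=1)
t=3: δ = [2.512e-04, 1.884e-04, 3.692e-04]  ψ = [1, 1, 2]  (obs o_3=0)
t=4: δ = [1.395e-05, 3.077e-05, 5.385e-05]  ψ = [0, 2, 2]  (obs o_4=3)
t=5: δ = [1.709e-06, 3.365e-06, 7.852e-06]  ψ = [1, 2, 2]  (obs o_5=1)
backtrack: best end state = 2; path = [1, 2, 2, 2, 2, 2]

path = [1, 2, 2, 2, 2, 2]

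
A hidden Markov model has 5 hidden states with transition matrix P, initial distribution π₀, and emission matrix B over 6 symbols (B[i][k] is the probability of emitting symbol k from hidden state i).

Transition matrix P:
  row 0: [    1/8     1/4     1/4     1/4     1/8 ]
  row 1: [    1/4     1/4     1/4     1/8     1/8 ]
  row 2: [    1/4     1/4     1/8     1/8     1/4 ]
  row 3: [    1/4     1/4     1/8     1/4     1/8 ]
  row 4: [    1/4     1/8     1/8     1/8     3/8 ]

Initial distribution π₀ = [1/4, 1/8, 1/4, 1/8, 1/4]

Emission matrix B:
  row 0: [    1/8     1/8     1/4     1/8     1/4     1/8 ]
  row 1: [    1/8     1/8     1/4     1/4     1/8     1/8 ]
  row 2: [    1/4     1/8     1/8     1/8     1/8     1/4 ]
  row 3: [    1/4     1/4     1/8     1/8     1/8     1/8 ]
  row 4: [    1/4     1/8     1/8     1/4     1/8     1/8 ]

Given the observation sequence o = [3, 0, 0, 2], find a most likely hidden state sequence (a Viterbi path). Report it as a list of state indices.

path = [4, 4, 4, 0]

t=0: δ = [3.125e-02, 3.125e-02, 3.125e-02, 1.562e-02, 6.250e-02]  (obs o_0=3)
t=1: δ = [1.953e-03, 9.766e-04, 1.953e-03, 1.953e-03, 5.859e-03]  ψ = [4, 0, 0, 0, 4]  (obs o_1=0)
t=2: δ = [1.831e-04, 9.155e-05, 1.831e-04, 1.831e-04, 5.493e-04]  ψ = [4, 4, 4, 4, 4]  (obs o_2=0)
t=3: δ = [3.433e-05, 1.717e-05, 8.583e-06, 8.583e-06, 2.575e-05]  ψ = [4, 4, 4, 4, 4]  (obs o_3=2)
backtrack: best end state = 0; path = [4, 4, 4, 0]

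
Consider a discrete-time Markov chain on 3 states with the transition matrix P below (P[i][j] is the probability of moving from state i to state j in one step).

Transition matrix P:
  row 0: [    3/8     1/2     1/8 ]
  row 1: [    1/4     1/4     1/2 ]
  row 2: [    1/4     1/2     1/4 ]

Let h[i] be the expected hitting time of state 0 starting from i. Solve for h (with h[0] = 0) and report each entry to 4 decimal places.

First-step conditioning: h[0] = 0; for i ≠ 0, h[i] = 1 + Σ_k P[i][k]·h[k].
  h[1] = 1 + 1/4·h[1] + 1/2·h[2]
  h[2] = 1 + 1/2·h[1] + 1/4·h[2]
Solving the 2×2 linear system over states ≠ 0 gives exactly h = [0, 4, 4] (h[0] = 0 is the target).

h = [0.0000, 4.0000, 4.0000]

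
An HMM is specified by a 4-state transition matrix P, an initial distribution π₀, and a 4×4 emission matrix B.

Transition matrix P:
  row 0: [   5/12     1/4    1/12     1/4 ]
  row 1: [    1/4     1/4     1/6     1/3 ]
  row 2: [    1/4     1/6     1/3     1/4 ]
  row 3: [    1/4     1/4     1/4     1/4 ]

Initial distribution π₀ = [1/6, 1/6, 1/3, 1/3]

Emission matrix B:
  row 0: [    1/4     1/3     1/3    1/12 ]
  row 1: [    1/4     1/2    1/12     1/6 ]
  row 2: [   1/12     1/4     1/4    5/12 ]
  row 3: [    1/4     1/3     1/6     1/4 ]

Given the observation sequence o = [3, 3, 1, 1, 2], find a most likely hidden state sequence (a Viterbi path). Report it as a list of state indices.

path = [2, 2, 0, 0, 0]

t=0: δ = [1.389e-02, 2.778e-02, 1.389e-01, 8.333e-02]  (obs o_0=3)
t=1: δ = [2.894e-03, 3.858e-03, 1.929e-02, 8.681e-03]  ψ = [2, 2, 2, 2]  (obs o_1=3)
t=2: δ = [1.608e-03, 1.608e-03, 1.608e-03, 1.608e-03]  ψ = [2, 2, 2, 2]  (obs o_2=1)
t=3: δ = [2.233e-04, 2.009e-04, 1.340e-04, 1.786e-04]  ψ = [0, 0, 2, 1]  (obs o_3=1)
t=4: δ = [3.101e-05, 4.651e-06, 1.116e-05, 1.116e-05]  ψ = [0, 0, 2, 1]  (obs o_4=2)
backtrack: best end state = 0; path = [2, 2, 0, 0, 0]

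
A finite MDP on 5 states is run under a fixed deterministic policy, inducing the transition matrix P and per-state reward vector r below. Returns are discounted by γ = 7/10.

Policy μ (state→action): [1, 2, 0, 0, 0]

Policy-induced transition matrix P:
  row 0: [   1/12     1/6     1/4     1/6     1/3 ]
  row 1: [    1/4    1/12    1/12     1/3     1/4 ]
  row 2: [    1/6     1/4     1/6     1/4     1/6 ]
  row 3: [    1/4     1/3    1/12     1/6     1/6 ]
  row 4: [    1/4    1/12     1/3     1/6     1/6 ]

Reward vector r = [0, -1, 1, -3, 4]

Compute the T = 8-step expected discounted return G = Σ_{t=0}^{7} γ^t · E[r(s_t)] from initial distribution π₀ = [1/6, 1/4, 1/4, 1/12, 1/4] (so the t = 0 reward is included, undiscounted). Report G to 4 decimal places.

G = 1.2189

t=0: π = [0.1667, 0.2500, 0.2500, 0.0833, 0.2500], E[r] = 0.7500, γ^t·E[r] = 0.750000, running G = 0.750000
t=1: π = [0.2014, 0.1597, 0.1944, 0.2292, 0.2153], E[r] = 0.2083, γ^t·E[r] = 0.145833, running G = 0.895833
t=2: π = [0.2002, 0.1898, 0.1869, 0.2095, 0.2135], E[r] = 0.2228, γ^t·E[r] = 0.109172, running G = 1.005006
t=3: π = [0.2011, 0.1835, 0.1857, 0.2139, 0.2159], E[r] = 0.2239, γ^t·E[r] = 0.076801, running G = 1.081807
t=4: π = [0.2010, 0.1845, 0.1863, 0.2127, 0.2155], E[r] = 0.2255, γ^t·E[r] = 0.054135, running G = 1.135942
t=5: π = [0.2010, 0.1843, 0.1862, 0.2129, 0.2155], E[r] = 0.2253, γ^t·E[r] = 0.037862, running G = 1.173804
t=6: π = [0.2010, 0.1844, 0.1862, 0.2129, 0.2155], E[r] = 0.2253, γ^t·E[r] = 0.026501, running G = 1.200305
t=7: π = [0.2010, 0.1843, 0.1862, 0.2129, 0.2155], E[r] = 0.2253, γ^t·E[r] = 0.018551, running G = 1.218855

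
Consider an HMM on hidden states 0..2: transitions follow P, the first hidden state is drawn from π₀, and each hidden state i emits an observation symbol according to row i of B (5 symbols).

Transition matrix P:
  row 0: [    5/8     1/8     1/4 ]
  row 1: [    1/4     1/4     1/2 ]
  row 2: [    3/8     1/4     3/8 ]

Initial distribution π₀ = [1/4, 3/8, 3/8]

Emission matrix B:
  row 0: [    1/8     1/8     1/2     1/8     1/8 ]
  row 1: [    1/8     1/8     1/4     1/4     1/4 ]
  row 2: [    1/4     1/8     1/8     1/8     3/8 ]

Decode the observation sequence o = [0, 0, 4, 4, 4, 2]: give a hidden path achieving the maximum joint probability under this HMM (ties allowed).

t=0: δ = [3.125e-02, 4.688e-02, 9.375e-02]  (obs o_0=0)
t=1: δ = [4.395e-03, 2.930e-03, 8.789e-03]  ψ = [2, 2, 2]  (obs o_1=0)
t=2: δ = [4.120e-04, 5.493e-04, 1.236e-03]  ψ = [2, 2, 2]  (obs o_2=4)
t=3: δ = [5.794e-05, 7.725e-05, 1.738e-04]  ψ = [2, 2, 2]  (obs o_3=4)
t=4: δ = [8.147e-06, 1.086e-05, 2.444e-05]  ψ = [2, 2, 2]  (obs o_4=4)
t=5: δ = [4.583e-06, 1.528e-06, 1.146e-06]  ψ = [2, 2, 2]  (obs o_5=2)
backtrack: best end state = 0; path = [2, 2, 2, 2, 2, 0]

path = [2, 2, 2, 2, 2, 0]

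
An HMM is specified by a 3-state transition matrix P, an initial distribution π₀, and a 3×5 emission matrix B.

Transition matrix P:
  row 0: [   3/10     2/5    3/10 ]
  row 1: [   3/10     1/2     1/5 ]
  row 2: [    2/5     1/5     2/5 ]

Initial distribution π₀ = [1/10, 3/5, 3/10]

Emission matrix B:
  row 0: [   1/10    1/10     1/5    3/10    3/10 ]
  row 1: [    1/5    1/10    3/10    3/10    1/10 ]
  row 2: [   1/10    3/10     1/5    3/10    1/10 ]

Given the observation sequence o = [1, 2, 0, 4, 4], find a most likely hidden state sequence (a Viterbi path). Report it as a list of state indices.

t=0: δ = [1.000e-02, 6.000e-02, 9.000e-02]  (obs o_0=1)
t=1: δ = [7.200e-03, 9.000e-03, 7.200e-03]  ψ = [2, 1, 2]  (obs o_1=2)
t=2: δ = [2.880e-04, 9.000e-04, 2.880e-04]  ψ = [2, 1, 2]  (obs o_2=0)
t=3: δ = [8.100e-05, 4.500e-05, 1.800e-05]  ψ = [1, 1, 1]  (obs o_3=4)
t=4: δ = [7.290e-06, 3.240e-06, 2.430e-06]  ψ = [0, 0, 0]  (obs o_4=4)
backtrack: best end state = 0; path = [1, 1, 1, 0, 0]

path = [1, 1, 1, 0, 0]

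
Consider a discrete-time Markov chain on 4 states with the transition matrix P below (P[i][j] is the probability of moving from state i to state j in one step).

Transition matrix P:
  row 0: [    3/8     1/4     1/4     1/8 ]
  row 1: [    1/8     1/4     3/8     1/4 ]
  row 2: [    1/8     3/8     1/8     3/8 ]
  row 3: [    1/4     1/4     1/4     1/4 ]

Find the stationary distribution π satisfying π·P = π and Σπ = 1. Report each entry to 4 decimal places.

Balance equations π_j = Σ_i π_i·P[i][j]:
  π_0 = 3/8·π_0 + 1/8·π_1 + 1/8·π_2 + 1/4·π_3
  π_1 = 1/4·π_0 + 1/4·π_1 + 3/8·π_2 + 1/4·π_3
  π_2 = 1/4·π_0 + 3/8·π_1 + 1/8·π_2 + 1/4·π_3
  normalize: π_0 + π_1 + π_2 + π_3 = 1
Solving the linear system gives exactly π = [104/497, 20/71, 18/71, 127/497].

π = [0.2093, 0.2817, 0.2535, 0.2555]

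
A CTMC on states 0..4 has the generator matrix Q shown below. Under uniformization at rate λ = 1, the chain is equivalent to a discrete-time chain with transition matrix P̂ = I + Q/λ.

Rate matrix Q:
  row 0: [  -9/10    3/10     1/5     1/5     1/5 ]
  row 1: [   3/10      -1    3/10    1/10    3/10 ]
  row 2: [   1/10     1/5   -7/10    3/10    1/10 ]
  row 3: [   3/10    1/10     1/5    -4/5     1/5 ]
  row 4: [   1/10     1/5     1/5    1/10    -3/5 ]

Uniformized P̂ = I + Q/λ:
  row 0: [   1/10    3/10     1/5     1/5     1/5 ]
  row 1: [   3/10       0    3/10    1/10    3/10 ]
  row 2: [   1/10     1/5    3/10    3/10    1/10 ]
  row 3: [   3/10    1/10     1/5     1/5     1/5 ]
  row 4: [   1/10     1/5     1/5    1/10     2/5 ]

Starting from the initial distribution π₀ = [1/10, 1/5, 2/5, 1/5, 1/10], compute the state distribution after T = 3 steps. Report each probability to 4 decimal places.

t=0: π = [0.1000, 0.2000, 0.4000, 0.2000, 0.1000]
t=1: π = [0.1800, 0.1500, 0.2600, 0.2100, 0.2000]
t=2: π = [0.1720, 0.1670, 0.2410, 0.1910, 0.2290]
t=3: π = [0.1716, 0.1647, 0.2408, 0.1845, 0.2384]

π = [0.1716, 0.1647, 0.2408, 0.1845, 0.2384]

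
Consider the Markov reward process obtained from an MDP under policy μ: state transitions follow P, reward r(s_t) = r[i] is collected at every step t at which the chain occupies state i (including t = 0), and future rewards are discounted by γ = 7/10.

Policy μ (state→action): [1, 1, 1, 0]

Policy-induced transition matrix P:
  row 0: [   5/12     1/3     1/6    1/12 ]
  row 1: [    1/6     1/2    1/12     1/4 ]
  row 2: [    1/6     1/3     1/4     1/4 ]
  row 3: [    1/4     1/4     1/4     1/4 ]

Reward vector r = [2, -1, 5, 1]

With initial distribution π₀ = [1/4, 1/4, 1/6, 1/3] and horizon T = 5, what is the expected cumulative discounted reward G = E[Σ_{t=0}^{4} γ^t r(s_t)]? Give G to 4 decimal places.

t=0: π = [0.2500, 0.2500, 0.1667, 0.3333], E[r] = 1.4167, γ^t·E[r] = 1.416667, running G = 1.416667
t=1: π = [0.2569, 0.3472, 0.1875, 0.2083], E[r] = 1.3125, γ^t·E[r] = 0.918750, running G = 2.335417
t=2: π = [0.2483, 0.3738, 0.1707, 0.2072], E[r] = 1.1834, γ^t·E[r] = 0.579890, running G = 2.915307
t=3: π = [0.2460, 0.3784, 0.1670, 0.2086], E[r] = 1.1573, γ^t·E[r] = 0.396941, running G = 3.312248
t=4: π = [0.2456, 0.3790, 0.1664, 0.2090], E[r] = 1.1533, γ^t·E[r] = 0.276903, running G = 3.589150

G = 3.5892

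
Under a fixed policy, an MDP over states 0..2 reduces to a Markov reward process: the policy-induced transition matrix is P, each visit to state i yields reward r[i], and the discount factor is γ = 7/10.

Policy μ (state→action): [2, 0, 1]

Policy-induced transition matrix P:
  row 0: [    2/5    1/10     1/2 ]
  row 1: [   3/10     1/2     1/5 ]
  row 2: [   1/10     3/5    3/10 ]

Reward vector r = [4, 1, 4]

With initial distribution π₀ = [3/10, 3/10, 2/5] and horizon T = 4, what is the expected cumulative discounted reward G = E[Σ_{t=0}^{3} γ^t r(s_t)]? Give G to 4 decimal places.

G = 7.2739

t=0: π = [0.3000, 0.3000, 0.4000], E[r] = 3.1000, γ^t·E[r] = 3.100000, running G = 3.100000
t=1: π = [0.2500, 0.4200, 0.3300], E[r] = 2.7400, γ^t·E[r] = 1.918000, running G = 5.018000
t=2: π = [0.2590, 0.4330, 0.3080], E[r] = 2.7010, γ^t·E[r] = 1.323490, running G = 6.341490
t=3: π = [0.2643, 0.4272, 0.3085], E[r] = 2.7184, γ^t·E[r] = 0.932411, running G = 7.273901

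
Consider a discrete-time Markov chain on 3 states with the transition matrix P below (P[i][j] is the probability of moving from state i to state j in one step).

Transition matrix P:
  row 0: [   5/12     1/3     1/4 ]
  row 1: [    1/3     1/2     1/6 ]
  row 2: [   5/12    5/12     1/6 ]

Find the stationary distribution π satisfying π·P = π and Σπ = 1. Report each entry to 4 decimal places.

Balance equations π_j = Σ_i π_i·P[i][j]:
  π_0 = 5/12·π_0 + 1/3·π_1 + 5/12·π_2
  π_1 = 1/3·π_0 + 1/2·π_1 + 5/12·π_2
  normalize: π_0 + π_1 + π_2 = 1
Solving the linear system gives exactly π = [50/131, 55/131, 26/131].

π = [0.3817, 0.4198, 0.1985]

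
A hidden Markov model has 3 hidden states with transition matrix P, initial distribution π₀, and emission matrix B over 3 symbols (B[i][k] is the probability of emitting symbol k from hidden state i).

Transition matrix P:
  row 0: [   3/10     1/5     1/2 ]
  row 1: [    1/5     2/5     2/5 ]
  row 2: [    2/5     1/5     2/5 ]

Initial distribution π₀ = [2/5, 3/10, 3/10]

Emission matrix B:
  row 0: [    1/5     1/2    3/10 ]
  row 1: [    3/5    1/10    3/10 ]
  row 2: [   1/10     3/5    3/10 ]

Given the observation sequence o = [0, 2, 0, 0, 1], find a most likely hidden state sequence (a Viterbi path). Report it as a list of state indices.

t=0: δ = [8.000e-02, 1.800e-01, 3.000e-02]  (obs o_0=0)
t=1: δ = [1.080e-02, 2.160e-02, 2.160e-02]  ψ = [1, 1, 1]  (obs o_1=2)
t=2: δ = [1.728e-03, 5.184e-03, 8.640e-04]  ψ = [2, 1, 1]  (obs o_2=0)
t=3: δ = [2.074e-04, 1.244e-03, 2.074e-04]  ψ = [1, 1, 1]  (obs o_3=0)
t=4: δ = [1.244e-04, 4.977e-05, 2.986e-04]  ψ = [1, 1, 1]  (obs o_4=1)
backtrack: best end state = 2; path = [1, 1, 1, 1, 2]

path = [1, 1, 1, 1, 2]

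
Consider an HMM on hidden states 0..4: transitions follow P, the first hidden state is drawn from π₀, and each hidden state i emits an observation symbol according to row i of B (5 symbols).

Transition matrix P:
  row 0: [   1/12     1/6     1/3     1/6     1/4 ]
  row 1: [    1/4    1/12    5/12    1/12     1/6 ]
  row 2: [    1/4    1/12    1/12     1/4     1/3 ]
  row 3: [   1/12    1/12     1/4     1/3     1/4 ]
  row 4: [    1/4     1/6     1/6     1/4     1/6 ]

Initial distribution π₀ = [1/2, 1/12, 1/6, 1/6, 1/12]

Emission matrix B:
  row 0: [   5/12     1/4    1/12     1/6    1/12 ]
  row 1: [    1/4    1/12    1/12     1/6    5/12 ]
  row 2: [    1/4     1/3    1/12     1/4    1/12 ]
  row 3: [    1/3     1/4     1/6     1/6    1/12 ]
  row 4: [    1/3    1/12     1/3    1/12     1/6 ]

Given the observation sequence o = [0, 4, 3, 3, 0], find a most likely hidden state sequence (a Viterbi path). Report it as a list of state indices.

t=0: δ = [2.083e-01, 2.083e-02, 4.167e-02, 5.556e-02, 2.778e-02]  (obs o_0=0)
t=1: δ = [1.447e-03, 1.447e-02, 5.787e-03, 2.894e-03, 8.681e-03]  ψ = [0, 0, 0, 0, 0]  (obs o_1=4)
t=2: δ = [6.028e-04, 2.411e-04, 1.507e-03, 3.617e-04, 2.009e-04]  ψ = [1, 4, 1, 4, 1]  (obs o_2=3)
t=3: δ = [6.279e-05, 2.093e-05, 5.023e-05, 6.279e-05, 4.186e-05]  ψ = [2, 2, 0, 2, 2]  (obs o_3=3)
t=4: δ = [5.233e-06, 2.616e-06, 5.233e-06, 6.977e-06, 5.582e-06]  ψ = [2, 0, 0, 3, 2]  (obs o_4=0)
backtrack: best end state = 3; path = [0, 1, 2, 3, 3]

path = [0, 1, 2, 3, 3]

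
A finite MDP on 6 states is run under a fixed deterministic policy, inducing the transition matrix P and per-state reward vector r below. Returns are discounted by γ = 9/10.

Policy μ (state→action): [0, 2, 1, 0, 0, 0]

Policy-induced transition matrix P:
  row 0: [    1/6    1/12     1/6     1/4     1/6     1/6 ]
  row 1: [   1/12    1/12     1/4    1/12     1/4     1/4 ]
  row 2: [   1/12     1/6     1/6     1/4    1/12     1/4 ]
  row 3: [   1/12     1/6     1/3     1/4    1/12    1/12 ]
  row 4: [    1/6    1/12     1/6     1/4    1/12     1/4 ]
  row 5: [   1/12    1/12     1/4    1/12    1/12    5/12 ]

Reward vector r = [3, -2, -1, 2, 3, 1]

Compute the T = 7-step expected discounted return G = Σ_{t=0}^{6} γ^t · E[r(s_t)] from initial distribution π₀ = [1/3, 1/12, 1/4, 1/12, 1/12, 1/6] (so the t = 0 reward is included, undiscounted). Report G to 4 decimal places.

t=0: π = [0.3333, 0.0833, 0.2500, 0.0833, 0.0833, 0.1667], E[r] = 1.1667, γ^t·E[r] = 1.166667, running G = 1.166667
t=1: π = [0.1181, 0.1111, 0.2014, 0.2083, 0.1250, 0.2361], E[r] = 0.9583, γ^t·E[r] = 0.862500, running G = 2.029167
t=2: π = [0.1036, 0.1175, 0.2303, 0.1921, 0.1117, 0.2448], E[r] = 0.8096, γ^t·E[r] = 0.655781, running G = 2.684948
t=3: π = [0.1013, 0.1185, 0.2289, 0.1896, 0.1115, 0.2501], E[r] = 0.8019, γ^t·E[r] = 0.584578, running G = 3.269526
t=4: π = [0.1011, 0.1182, 0.2290, 0.1886, 0.1115, 0.2516], E[r] = 0.8011, γ^t·E[r] = 0.525625, running G = 3.795151
t=5: π = [0.1010, 0.1181, 0.2289, 0.1884, 0.1115, 0.2521], E[r] = 0.8012, γ^t·E[r] = 0.473075, running G = 4.268226
t=6: π = [0.1010, 0.1181, 0.2289, 0.1883, 0.1114, 0.2522], E[r] = 0.8011, γ^t·E[r] = 0.425751, running G = 4.693977

G = 4.6940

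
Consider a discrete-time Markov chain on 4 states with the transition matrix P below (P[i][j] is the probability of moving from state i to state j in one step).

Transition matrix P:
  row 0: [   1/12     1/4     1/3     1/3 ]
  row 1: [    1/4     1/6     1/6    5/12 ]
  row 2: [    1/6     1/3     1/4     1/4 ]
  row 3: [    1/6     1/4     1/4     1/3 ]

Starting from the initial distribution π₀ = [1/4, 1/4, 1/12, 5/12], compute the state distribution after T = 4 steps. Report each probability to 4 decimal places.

π = [0.1730, 0.2495, 0.2437, 0.3338]

t=0: π = [0.2500, 0.2500, 0.0833, 0.4167]
t=1: π = [0.1667, 0.2361, 0.2500, 0.3472]
t=2: π = [0.1725, 0.2512, 0.2442, 0.3322]
t=3: π = [0.1732, 0.2494, 0.2434, 0.3339]
t=4: π = [0.1730, 0.2495, 0.2437, 0.3338]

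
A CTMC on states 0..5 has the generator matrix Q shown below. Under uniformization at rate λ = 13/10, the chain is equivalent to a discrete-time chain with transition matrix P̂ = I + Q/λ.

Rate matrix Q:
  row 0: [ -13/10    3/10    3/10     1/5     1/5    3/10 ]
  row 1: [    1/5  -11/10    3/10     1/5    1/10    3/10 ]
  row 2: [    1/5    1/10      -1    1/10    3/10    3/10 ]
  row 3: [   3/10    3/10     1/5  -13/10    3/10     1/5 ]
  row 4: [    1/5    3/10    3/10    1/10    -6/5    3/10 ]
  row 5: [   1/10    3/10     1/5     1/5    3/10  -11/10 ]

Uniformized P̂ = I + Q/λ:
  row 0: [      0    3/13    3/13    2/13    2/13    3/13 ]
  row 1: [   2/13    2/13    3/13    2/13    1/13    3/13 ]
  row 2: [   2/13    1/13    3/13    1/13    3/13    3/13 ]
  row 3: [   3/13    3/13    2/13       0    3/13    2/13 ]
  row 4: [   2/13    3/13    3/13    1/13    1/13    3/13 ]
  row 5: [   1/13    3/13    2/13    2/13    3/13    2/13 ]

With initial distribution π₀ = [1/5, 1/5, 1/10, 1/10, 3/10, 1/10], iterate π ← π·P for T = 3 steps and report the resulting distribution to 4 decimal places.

π = [0.1270, 0.1851, 0.2065, 0.1081, 0.1670, 0.2065]

t=0: π = [0.2000, 0.2000, 0.1000, 0.1000, 0.3000, 0.1000]
t=1: π = [0.1231, 0.2000, 0.2154, 0.1077, 0.1385, 0.2154]
t=2: π = [0.1266, 0.1822, 0.2059, 0.1101, 0.1692, 0.2059]
t=3: π = [0.1270, 0.1851, 0.2065, 0.1081, 0.1670, 0.2065]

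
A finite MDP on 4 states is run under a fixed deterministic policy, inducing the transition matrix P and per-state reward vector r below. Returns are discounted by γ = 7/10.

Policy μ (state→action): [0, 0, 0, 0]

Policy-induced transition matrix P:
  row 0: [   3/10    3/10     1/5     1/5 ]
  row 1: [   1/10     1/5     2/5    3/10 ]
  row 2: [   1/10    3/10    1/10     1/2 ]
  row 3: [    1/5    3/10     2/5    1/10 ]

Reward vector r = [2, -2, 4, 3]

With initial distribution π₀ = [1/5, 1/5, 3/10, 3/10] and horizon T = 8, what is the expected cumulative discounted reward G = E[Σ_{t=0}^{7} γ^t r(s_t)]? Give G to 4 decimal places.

t=0: π = [0.2000, 0.2000, 0.3000, 0.3000], E[r] = 2.1000, γ^t·E[r] = 2.100000, running G = 2.100000
t=1: π = [0.1700, 0.2800, 0.2700, 0.2800], E[r] = 1.7000, γ^t·E[r] = 1.190000, running G = 3.290000
t=2: π = [0.1620, 0.2720, 0.2850, 0.2810], E[r] = 1.7630, γ^t·E[r] = 0.863870, running G = 4.153870
t=3: π = [0.1605, 0.2728, 0.2821, 0.2846], E[r] = 1.7576, γ^t·E[r] = 0.602857, running G = 4.756727
t=4: π = [0.1606, 0.2727, 0.2833, 0.2835], E[r] = 1.7591, γ^t·E[r] = 0.422362, running G = 5.179089
t=5: π = [0.1605, 0.2727, 0.2829, 0.2839], E[r] = 1.7588, γ^t·E[r] = 0.295603, running G = 5.474692
t=6: π = [0.1605, 0.2727, 0.2830, 0.2838], E[r] = 1.7589, γ^t·E[r] = 0.206935, running G = 5.681627
t=7: π = [0.1605, 0.2727, 0.2830, 0.2838], E[r] = 1.7589, γ^t·E[r] = 0.144852, running G = 5.826479

G = 5.8265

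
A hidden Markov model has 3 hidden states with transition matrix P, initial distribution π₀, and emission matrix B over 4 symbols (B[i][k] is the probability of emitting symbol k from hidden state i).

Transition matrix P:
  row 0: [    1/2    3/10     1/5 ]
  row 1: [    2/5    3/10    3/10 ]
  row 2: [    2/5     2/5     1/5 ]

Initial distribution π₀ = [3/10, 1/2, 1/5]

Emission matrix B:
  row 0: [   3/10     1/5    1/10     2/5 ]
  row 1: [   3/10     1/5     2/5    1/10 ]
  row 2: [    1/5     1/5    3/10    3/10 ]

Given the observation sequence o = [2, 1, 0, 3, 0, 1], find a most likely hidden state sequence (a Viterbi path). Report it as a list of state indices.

path = [1, 0, 0, 0, 0, 0]

t=0: δ = [3.000e-02, 2.000e-01, 6.000e-02]  (obs o_0=2)
t=1: δ = [1.600e-02, 1.200e-02, 1.200e-02]  ψ = [1, 1, 1]  (obs o_1=1)
t=2: δ = [2.400e-03, 1.440e-03, 7.200e-04]  ψ = [0, 0, 1]  (obs o_2=0)
t=3: δ = [4.800e-04, 7.200e-05, 1.440e-04]  ψ = [0, 0, 0]  (obs o_3=3)
t=4: δ = [7.200e-05, 4.320e-05, 1.920e-05]  ψ = [0, 0, 0]  (obs o_4=0)
t=5: δ = [7.200e-06, 4.320e-06, 2.880e-06]  ψ = [0, 0, 0]  (obs o_5=1)
backtrack: best end state = 0; path = [1, 0, 0, 0, 0, 0]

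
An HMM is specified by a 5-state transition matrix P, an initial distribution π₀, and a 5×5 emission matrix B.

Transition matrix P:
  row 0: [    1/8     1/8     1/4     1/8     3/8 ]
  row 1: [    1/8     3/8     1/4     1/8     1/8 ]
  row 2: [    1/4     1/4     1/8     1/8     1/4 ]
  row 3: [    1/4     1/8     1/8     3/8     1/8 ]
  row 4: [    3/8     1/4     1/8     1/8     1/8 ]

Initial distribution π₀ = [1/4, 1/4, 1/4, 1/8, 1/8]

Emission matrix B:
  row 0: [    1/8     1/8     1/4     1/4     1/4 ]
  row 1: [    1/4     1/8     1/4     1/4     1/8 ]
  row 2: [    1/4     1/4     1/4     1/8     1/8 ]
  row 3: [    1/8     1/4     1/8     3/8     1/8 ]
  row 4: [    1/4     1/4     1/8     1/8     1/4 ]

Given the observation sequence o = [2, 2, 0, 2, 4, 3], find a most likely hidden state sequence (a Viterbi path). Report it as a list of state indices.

t=0: δ = [6.250e-02, 6.250e-02, 6.250e-02, 1.562e-02, 1.562e-02]  (obs o_0=2)
t=1: δ = [3.906e-03, 5.859e-03, 3.906e-03, 9.766e-04, 2.930e-03]  ψ = [2, 1, 0, 0, 0]  (obs o_1=2)
t=2: δ = [1.373e-04, 5.493e-04, 3.662e-04, 9.155e-05, 3.662e-04]  ψ = [4, 1, 1, 1, 0]  (obs o_2=0)
t=3: δ = [3.433e-05, 5.150e-05, 3.433e-05, 8.583e-06, 1.144e-05]  ψ = [4, 1, 1, 1, 2]  (obs o_3=2)
t=4: δ = [2.146e-06, 2.414e-06, 1.609e-06, 8.047e-07, 3.219e-06]  ψ = [2, 1, 1, 1, 0]  (obs o_4=4)
t=5: δ = [3.017e-07, 2.263e-07, 7.544e-08, 1.509e-07, 1.006e-07]  ψ = [4, 1, 1, 4, 0]  (obs o_5=3)
backtrack: best end state = 0; path = [2, 0, 4, 0, 4, 0]

path = [2, 0, 4, 0, 4, 0]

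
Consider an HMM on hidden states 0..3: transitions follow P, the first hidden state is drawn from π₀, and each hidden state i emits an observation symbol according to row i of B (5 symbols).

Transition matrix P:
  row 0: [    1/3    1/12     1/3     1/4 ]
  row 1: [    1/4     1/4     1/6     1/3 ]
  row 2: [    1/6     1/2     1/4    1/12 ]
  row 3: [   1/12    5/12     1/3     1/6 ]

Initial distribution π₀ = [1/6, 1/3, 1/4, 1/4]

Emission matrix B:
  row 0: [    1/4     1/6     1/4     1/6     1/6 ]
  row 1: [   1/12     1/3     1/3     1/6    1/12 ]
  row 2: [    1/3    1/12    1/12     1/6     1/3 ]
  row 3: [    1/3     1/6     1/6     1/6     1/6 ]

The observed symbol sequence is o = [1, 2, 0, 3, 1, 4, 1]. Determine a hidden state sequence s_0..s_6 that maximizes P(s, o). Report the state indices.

path = [1, 1, 3, 2, 1, 2, 1]

t=0: δ = [2.778e-02, 1.111e-01, 2.083e-02, 4.167e-02]  (obs o_0=1)
t=1: δ = [6.944e-03, 9.259e-03, 1.543e-03, 6.173e-03]  ψ = [1, 1, 1, 1]  (obs o_1=2)
t=2: δ = [5.787e-04, 2.143e-04, 7.716e-04, 1.029e-03]  ψ = [0, 3, 0, 1]  (obs o_2=0)
t=3: δ = [3.215e-05, 7.144e-05, 5.716e-05, 2.858e-05]  ψ = [0, 3, 3, 3]  (obs o_3=3)
t=4: δ = [2.977e-06, 9.526e-06, 1.191e-06, 3.969e-06]  ψ = [1, 2, 2, 1]  (obs o_4=1)
t=5: δ = [3.969e-07, 1.985e-07, 5.292e-07, 5.292e-07]  ψ = [1, 1, 1, 1]  (obs o_5=4)
t=6: δ = [2.205e-08, 8.820e-08, 1.470e-08, 1.654e-08]  ψ = [0, 2, 3, 0]  (obs o_6=1)
backtrack: best end state = 1; path = [1, 1, 3, 2, 1, 2, 1]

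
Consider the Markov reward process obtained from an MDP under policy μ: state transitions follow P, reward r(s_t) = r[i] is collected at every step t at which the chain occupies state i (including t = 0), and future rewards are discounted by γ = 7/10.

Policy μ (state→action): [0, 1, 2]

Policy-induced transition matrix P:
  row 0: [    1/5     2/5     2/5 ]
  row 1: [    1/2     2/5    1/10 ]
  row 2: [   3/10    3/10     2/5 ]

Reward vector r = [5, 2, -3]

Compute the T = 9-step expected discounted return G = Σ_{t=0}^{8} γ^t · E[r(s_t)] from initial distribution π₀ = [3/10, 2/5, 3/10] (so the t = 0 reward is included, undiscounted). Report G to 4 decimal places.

G = 4.9172

t=0: π = [0.3000, 0.4000, 0.3000], E[r] = 1.4000, γ^t·E[r] = 1.400000, running G = 1.400000
t=1: π = [0.3500, 0.3700, 0.2800], E[r] = 1.6500, γ^t·E[r] = 1.155000, running G = 2.555000
t=2: π = [0.3390, 0.3720, 0.2890], E[r] = 1.5720, γ^t·E[r] = 0.770280, running G = 3.325280
t=3: π = [0.3405, 0.3711, 0.2884], E[r] = 1.5795, γ^t·E[r] = 0.541769, running G = 3.867049
t=4: π = [0.3402, 0.3712, 0.2887], E[r] = 1.5772, γ^t·E[r] = 0.378676, running G = 4.245725
t=5: π = [0.3402, 0.3711, 0.2887], E[r] = 1.5774, γ^t·E[r] = 0.265111, running G = 4.510836
t=6: π = [0.3402, 0.3711, 0.2887], E[r] = 1.5773, γ^t·E[r] = 0.185570, running G = 4.696405
t=7: π = [0.3402, 0.3711, 0.2887], E[r] = 1.5773, γ^t·E[r] = 0.129899, running G = 4.826304
t=8: π = [0.3402, 0.3711, 0.2887], E[r] = 1.5773, γ^t·E[r] = 0.090929, running G = 4.917234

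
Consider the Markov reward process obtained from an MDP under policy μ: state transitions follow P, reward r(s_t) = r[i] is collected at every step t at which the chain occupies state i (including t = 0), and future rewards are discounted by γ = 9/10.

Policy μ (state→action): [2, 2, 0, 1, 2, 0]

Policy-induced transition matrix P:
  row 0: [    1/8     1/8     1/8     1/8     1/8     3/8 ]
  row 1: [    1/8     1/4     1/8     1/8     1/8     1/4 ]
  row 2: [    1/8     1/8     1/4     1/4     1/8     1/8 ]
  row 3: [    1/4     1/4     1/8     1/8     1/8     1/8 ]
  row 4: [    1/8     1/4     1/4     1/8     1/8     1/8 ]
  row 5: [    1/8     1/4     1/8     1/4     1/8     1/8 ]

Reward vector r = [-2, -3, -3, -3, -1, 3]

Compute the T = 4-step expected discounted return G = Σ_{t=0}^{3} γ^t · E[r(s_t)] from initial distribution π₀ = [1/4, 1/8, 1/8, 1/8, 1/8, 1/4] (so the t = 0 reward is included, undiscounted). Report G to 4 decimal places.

G = -4.5335

t=0: π = [0.2500, 0.1250, 0.1250, 0.1250, 0.1250, 0.2500], E[r] = -1.0000, γ^t·E[r] = -1.000000, running G = -1.000000
t=1: π = [0.1406, 0.2031, 0.1563, 0.1719, 0.1250, 0.2031], E[r] = -1.3906, γ^t·E[r] = -1.251563, running G = -2.251563
t=2: π = [0.1465, 0.2129, 0.1602, 0.1699, 0.1250, 0.1855], E[r] = -1.4902, γ^t·E[r] = -1.207090, running G = -3.458652
t=3: π = [0.1462, 0.2117, 0.1606, 0.1682, 0.1250, 0.1882], E[r] = -1.4744, γ^t·E[r] = -1.074812, running G = -4.533465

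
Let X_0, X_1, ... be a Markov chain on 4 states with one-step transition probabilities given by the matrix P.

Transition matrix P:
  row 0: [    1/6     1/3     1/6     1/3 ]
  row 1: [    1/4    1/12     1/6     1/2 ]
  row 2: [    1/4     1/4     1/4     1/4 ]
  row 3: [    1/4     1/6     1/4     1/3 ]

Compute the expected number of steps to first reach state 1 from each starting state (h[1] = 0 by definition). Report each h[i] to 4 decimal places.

First-step conditioning: h[1] = 0; for i ≠ 1, h[i] = 1 + Σ_k P[i][k]·h[k].
  h[0] = 1 + 1/6·h[0] + 1/6·h[2] + 1/3·h[3]
  h[2] = 1 + 1/4·h[0] + 1/4·h[2] + 1/4·h[3]
  h[3] = 1 + 1/4·h[0] + 1/4·h[2] + 1/3·h[3]
Solving the 3×3 linear system over states ≠ 1 gives exactly h = [19/5, 0, 143/35, 156/35] (h[1] = 0 is the target).

h = [3.8000, 0.0000, 4.0857, 4.4571]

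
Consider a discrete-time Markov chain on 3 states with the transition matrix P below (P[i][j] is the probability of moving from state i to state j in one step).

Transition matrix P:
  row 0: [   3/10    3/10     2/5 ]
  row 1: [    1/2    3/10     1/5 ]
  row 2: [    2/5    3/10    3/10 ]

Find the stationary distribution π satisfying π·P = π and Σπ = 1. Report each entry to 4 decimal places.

Balance equations π_j = Σ_i π_i·P[i][j]:
  π_0 = 3/10·π_0 + 1/2·π_1 + 2/5·π_2
  π_1 = 3/10·π_0 + 3/10·π_1 + 3/10·π_2
  normalize: π_0 + π_1 + π_2 = 1
Solving the linear system gives exactly π = [43/110, 3/10, 17/55].

π = [0.3909, 0.3000, 0.3091]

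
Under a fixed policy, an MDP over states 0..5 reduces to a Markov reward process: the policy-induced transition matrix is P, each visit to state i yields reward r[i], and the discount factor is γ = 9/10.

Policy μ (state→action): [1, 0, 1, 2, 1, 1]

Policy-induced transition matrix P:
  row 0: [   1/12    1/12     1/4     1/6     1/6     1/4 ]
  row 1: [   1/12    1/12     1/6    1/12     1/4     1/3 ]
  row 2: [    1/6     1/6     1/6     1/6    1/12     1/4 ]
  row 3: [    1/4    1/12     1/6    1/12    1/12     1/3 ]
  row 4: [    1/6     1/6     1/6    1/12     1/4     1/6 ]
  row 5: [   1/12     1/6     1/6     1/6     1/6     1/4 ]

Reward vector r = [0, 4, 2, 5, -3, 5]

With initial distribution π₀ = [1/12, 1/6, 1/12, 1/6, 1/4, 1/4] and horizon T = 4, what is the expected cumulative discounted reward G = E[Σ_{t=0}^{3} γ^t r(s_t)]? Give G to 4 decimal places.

G = 7.7359

t=0: π = [0.0833, 0.1667, 0.0833, 0.1667, 0.2500, 0.2500], E[r] = 2.1667, γ^t·E[r] = 2.166667, running G = 2.166667
t=1: π = [0.1389, 0.1319, 0.1736, 0.1181, 0.1806, 0.2569], E[r] = 2.2083, γ^t·E[r] = 1.987500, running G = 4.154167
t=2: π = [0.1325, 0.1343, 0.1782, 0.1308, 0.1684, 0.2558], E[r] = 2.3212, γ^t·E[r] = 1.880156, running G = 6.034323
t=3: π = [0.1340, 0.1335, 0.1777, 0.1305, 0.1661, 0.2581], E[r] = 2.3342, γ^t·E[r] = 1.701598, running G = 7.735921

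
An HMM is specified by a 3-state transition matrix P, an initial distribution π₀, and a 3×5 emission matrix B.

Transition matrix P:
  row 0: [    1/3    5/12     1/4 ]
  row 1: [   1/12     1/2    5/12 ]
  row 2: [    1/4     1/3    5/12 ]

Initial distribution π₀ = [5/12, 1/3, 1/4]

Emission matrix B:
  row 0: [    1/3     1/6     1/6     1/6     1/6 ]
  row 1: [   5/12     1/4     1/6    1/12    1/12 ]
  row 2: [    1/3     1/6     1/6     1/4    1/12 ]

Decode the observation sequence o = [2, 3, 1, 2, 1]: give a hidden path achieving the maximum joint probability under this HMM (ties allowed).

path = [1, 2, 1, 1, 1]

t=0: δ = [6.944e-02, 5.556e-02, 4.167e-02]  (obs o_0=2)
t=1: δ = [3.858e-03, 2.411e-03, 5.787e-03]  ψ = [0, 0, 1]  (obs o_1=3)
t=2: δ = [2.411e-04, 4.823e-04, 4.019e-04]  ψ = [2, 2, 2]  (obs o_2=1)
t=3: δ = [1.674e-05, 4.019e-05, 3.349e-05]  ψ = [2, 1, 1]  (obs o_3=2)
t=4: δ = [1.395e-06, 5.023e-06, 2.791e-06]  ψ = [2, 1, 1]  (obs o_4=1)
backtrack: best end state = 1; path = [1, 2, 1, 1, 1]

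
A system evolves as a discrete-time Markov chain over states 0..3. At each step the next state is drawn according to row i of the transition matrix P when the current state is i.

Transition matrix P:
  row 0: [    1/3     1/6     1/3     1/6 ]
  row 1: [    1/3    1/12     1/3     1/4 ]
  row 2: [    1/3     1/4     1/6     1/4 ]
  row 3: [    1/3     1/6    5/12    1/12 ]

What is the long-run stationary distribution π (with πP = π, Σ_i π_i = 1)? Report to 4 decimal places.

Balance equations π_j = Σ_i π_i·P[i][j]:
  π_0 = 1/3·π_0 + 1/3·π_1 + 1/3·π_2 + 1/3·π_3
  π_1 = 1/6·π_0 + 1/12·π_1 + 1/4·π_2 + 1/6·π_3
  π_2 = 1/3·π_0 + 1/3·π_1 + 1/6·π_2 + 5/12·π_3
  normalize: π_0 + π_1 + π_2 + π_3 = 1
Solving the linear system gives exactly π = [1/3, 26/147, 44/147, 4/21].

π = [0.3333, 0.1769, 0.2993, 0.1905]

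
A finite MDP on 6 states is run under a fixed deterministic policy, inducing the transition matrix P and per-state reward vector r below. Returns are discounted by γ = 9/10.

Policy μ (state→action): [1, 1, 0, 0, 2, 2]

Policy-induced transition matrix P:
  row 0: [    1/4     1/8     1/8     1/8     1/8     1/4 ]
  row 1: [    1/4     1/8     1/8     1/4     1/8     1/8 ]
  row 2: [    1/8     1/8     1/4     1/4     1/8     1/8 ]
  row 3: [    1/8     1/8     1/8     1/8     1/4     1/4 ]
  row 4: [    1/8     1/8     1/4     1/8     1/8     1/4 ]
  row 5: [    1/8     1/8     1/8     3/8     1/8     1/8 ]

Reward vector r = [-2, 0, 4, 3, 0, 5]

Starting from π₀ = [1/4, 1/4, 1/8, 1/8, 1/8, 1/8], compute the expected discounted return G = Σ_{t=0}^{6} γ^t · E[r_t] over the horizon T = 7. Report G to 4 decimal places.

t=0: π = [0.2500, 0.2500, 0.1250, 0.1250, 0.1250, 0.1250], E[r] = 1.0000, γ^t·E[r] = 1.000000, running G = 1.000000
t=1: π = [0.1875, 0.1250, 0.1563, 0.2031, 0.1406, 0.1875], E[r] = 1.7969, γ^t·E[r] = 1.617188, running G = 2.617188
t=2: π = [0.1641, 0.1250, 0.1621, 0.2070, 0.1504, 0.1914], E[r] = 1.8984, γ^t·E[r] = 1.537734, running G = 4.154922
t=3: π = [0.1611, 0.1250, 0.1641, 0.2087, 0.1509, 0.1902], E[r] = 1.9111, γ^t·E[r] = 1.393216, running G = 5.548138
t=4: π = [0.1608, 0.1250, 0.1644, 0.2087, 0.1511, 0.1901], E[r] = 1.9124, γ^t·E[r] = 1.254755, running G = 6.802893
t=5: π = [0.1607, 0.1250, 0.1644, 0.2087, 0.1511, 0.1901], E[r] = 1.9127, γ^t·E[r] = 1.129435, running G = 7.932328
t=6: π = [0.1607, 0.1250, 0.1644, 0.2087, 0.1511, 0.1901], E[r] = 1.9127, γ^t·E[r] = 1.016502, running G = 8.948831

G = 8.9488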